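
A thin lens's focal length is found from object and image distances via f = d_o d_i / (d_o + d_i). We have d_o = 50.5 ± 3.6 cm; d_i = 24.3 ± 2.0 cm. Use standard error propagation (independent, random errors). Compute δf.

0.988 cm

∂f/∂d_o = (d_i/(d_o+d_i))² = 0.106;  ∂f/∂d_i = (d_o/(d_o+d_i))² = 0.456
δf = √((∂f/∂d_o · δd_o)² + (∂f/∂d_i · δd_i)²) = √(0.144 + 0.831) = 0.988 cm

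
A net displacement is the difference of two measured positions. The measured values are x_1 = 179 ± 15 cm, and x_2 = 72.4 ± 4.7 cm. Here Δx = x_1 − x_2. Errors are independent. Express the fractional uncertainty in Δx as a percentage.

14.7%

For a sum/difference, combine absolute errors in quadrature:
  (δx_1)² = 225;  (δx_2)² = 22.1
δΔx = √(247) = 15.7 cm
Δx = 107 cm, so δΔx/Δx = 15.7/107 = 0.147.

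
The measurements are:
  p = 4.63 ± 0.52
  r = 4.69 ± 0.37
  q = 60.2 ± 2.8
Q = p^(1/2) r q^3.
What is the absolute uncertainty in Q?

3.74e+05

Each factor contributes (exponent × relative error)² to (δQ/Q)²:
  (½·δp/p)² = (0.5×0.112)² = 0.00315;  (1·δr/r)² = (1×0.0789)² = 0.00622;  (3·δq/q)² = (3×0.0465)² = 0.0195
δQ/Q = √(0.0288) = 0.170
Q = 2.2e+06, so δQ = 0.170 × 2.2e+06 = 3.74e+05.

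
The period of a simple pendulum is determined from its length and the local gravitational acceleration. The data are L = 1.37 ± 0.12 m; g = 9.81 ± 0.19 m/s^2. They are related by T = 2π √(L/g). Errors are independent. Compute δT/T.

0.0449

Since T is a product/quotient, work with relative uncertainties:
  (½·δL/L)² = (0.5×0.0876)² = 0.00192;  (−½·δg/g)² = (-0.5×0.0194)² = 9.38e-05
δT/T = √(0.00201) = 0.0449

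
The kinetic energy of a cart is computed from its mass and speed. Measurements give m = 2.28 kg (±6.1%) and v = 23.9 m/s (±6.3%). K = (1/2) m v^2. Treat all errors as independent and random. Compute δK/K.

0.140

Each factor contributes (exponent × relative error)² to (δK/K)²:
  (1·δm/m)² = (1×0.0610)² = 0.00372;  (2·δv/v)² = (2×0.0630)² = 0.0159
δK/K = √(0.0196) = 0.140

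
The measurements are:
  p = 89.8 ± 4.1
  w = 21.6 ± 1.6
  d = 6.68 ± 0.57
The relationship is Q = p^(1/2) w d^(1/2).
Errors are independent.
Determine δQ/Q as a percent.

Q is a product of powers, so relative uncertainties combine in quadrature:
  (½·δp/p)² = (0.5×0.0457)² = 0.000521;  (1·δw/w)² = (1×0.0741)² = 0.00549;  (½·δd/d)² = (0.5×0.0853)² = 0.00182
δQ/Q = √(0.00783) = 0.0885

8.85%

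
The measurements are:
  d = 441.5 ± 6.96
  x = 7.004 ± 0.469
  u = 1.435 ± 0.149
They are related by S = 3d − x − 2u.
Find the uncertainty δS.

20.9

S is a linear combination, so absolute uncertainties add in quadrature:
  (3·δd)² = 436;  (δx)² = 0.220;  (2·δu)² = 0.0888
δS = √(436) = 20.9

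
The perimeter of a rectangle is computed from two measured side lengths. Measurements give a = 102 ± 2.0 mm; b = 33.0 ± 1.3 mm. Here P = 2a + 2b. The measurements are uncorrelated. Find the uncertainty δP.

For a sum/difference, combine absolute errors in quadrature:
  (2·δa)² = 16.0;  (2·δb)² = 6.76
δP = √(22.8) = 4.77 mm

4.77 mm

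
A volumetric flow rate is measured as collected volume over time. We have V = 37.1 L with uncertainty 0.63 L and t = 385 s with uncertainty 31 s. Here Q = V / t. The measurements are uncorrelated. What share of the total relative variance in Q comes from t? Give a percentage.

95.7%

(δQ/Q)² = (1·δV/V)² + (-1·δt/t)²
  V term: (1×0.0170)² = 0.000288
  t term: (-1×0.0805)² = 0.00648
Total = 0.00677. Share from t = 0.00648/0.00677 = 0.957.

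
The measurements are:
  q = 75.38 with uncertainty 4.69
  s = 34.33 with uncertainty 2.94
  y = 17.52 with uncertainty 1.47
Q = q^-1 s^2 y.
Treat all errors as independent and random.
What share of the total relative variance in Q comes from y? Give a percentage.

17.5%

(δQ/Q)² = (-1·δq/q)² + (2·δs/s)² + (1·δy/y)²
  q term: (-1×0.0622)² = 0.00387
  s term: (2×0.0856)² = 0.0293
  y term: (1×0.0839)² = 0.00704
Total = 0.0402. Share from y = 0.00704/0.0402 = 0.175.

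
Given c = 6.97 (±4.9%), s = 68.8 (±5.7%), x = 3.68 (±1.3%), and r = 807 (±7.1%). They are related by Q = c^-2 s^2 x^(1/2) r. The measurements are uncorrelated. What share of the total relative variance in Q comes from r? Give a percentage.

18.2%

(δQ/Q)² = (-2·δc/c)² + (2·δs/s)² + (½·δx/x)² + (1·δr/r)²
  c term: (-2×0.0490)² = 0.00960
  s term: (2×0.0570)² = 0.0130
  x term: (0.5×0.0130)² = 4.23e-05
  r term: (1×0.0710)² = 0.00504
Total = 0.0277. Share from r = 0.00504/0.0277 = 0.182.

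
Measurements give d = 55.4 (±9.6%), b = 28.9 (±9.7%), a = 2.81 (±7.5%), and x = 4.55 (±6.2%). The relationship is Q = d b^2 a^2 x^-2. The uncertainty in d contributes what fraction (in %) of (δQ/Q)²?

10.9%

(δQ/Q)² = (1·δd/d)² + (2·δb/b)² + (2·δa/a)² + (-2·δx/x)²
  d term: (1×0.0960)² = 0.00922
  b term: (2×0.0970)² = 0.0376
  a term: (2×0.0750)² = 0.0225
  x term: (-2×0.0620)² = 0.0154
Total = 0.0847. Share from d = 0.00922/0.0847 = 0.109.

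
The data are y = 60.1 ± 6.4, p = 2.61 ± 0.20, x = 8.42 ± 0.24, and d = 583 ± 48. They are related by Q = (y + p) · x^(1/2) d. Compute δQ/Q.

Let u = y + p = 62.7. δu = √(δy² + δp²) = √(41.0 + 0.0400) = 6.40, so δu/u = 0.102.
Q is then a monomial in u, x, d:
δQ/Q = √((δu/u)² + (½·δx/x)² + (1·δd/d)²) = √(0.0104 + 0.000203 + 0.00678) = 0.132

0.132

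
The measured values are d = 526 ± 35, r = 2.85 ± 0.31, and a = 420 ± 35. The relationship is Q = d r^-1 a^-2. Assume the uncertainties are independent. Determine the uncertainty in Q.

0.000220

Q is a product of powers, so relative uncertainties combine in quadrature:
  (1·δd/d)² = (1×0.0665)² = 0.00443;  (-1·δr/r)² = (-1×0.109)² = 0.0118;  (-2·δa/a)² = (-2×0.0833)² = 0.0278
δQ/Q = √(0.0440) = 0.210
Q = 0.00105, so δQ = 0.210 × 0.00105 = 0.000220.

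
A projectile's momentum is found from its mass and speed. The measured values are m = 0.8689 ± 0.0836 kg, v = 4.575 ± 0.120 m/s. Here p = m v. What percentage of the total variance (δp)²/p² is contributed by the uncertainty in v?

6.92%

(δp/p)² = (1·δm/m)² + (1·δv/v)²
  m term: (1×0.0962)² = 0.00926
  v term: (1×0.0262)² = 0.000688
Total = 0.00995. Share from v = 0.000688/0.00995 = 0.0692.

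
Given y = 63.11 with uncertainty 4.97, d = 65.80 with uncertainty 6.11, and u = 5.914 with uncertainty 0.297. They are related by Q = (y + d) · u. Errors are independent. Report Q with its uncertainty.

Let w = y + d = 128.9. δw = √(δy² + δd²) = √(24.7 + 37.3) = 7.88, so δw/w = 0.0611.
Q is then a monomial in w, u:
δQ/Q = √((δw/w)² + (1·δu/u)²) = √(0.00373 + 0.00252) = 0.0791
Q = 762.4, so δQ = 0.0791 × 762.4 = 60.3.

762.4 ± 60.3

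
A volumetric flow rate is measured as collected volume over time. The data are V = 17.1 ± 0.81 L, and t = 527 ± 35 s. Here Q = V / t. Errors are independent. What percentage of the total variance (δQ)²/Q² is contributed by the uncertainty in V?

33.7%

(δQ/Q)² = (1·δV/V)² + (-1·δt/t)²
  V term: (1×0.0474)² = 0.00224
  t term: (-1×0.0664)² = 0.00441
Total = 0.00665. Share from V = 0.00224/0.00665 = 0.337.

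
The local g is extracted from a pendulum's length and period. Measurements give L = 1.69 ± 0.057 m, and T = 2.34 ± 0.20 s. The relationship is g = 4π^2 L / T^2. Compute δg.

2.12 m/s^2

Relative error in a monomial: (δg/g)² = Σ (nᵢ · δxᵢ/xᵢ)².
  (1·δL/L)² = (1×0.0337)² = 0.00114;  (-2·δT/T)² = (-2×0.0855)² = 0.0292
δg/g = √(0.0304) = 0.174
g = 12.2 m/s^2, so δg = 0.174 × 12.2 = 2.12 m/s^2.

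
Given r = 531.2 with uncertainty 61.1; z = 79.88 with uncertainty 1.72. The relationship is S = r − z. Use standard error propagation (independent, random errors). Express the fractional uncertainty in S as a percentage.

Each term contributes (cᵢ δxᵢ)² to (δS)²:
  (δr)² = 3730;  (δz)² = 2.96
δS = √(3740) = 61.1
S = 451.3, so δS/S = 61.1/451.3 = 0.135.

13.5%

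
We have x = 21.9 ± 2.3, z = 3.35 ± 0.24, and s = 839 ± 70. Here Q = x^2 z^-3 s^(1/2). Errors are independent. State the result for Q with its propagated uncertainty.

370 ± 112

For a monomial Q ∝ x^2, z^-3, s^(1/2), fractional errors add in quadrature:
  (2·δx/x)² = (2×0.105)² = 0.0441;  (-3·δz/z)² = (-3×0.0716)² = 0.0462;  (½·δs/s)² = (0.5×0.0834)² = 0.00174
δQ/Q = √(0.0921) = 0.303
Q = 370, so δQ = 0.303 × 370 = 112.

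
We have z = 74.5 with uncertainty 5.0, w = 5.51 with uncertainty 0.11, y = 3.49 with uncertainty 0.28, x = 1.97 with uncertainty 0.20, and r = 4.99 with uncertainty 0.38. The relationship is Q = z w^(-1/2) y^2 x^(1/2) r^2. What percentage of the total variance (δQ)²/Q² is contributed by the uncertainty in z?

8.03%

(δQ/Q)² = (1·δz/z)² + (−½·δw/w)² + (2·δy/y)² + (½·δx/x)² + (2·δr/r)²
  z term: (1×0.0671)² = 0.00450
  w term: (-0.5×0.0200)² = 9.96e-05
  y term: (2×0.0802)² = 0.0257
  x term: (0.5×0.102)² = 0.00258
  r term: (2×0.0762)² = 0.0232
Total = 0.0561. Share from z = 0.00450/0.0561 = 0.0803.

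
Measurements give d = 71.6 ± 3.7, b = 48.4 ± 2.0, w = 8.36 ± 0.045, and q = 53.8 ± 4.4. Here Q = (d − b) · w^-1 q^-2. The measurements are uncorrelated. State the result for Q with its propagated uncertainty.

0.000959 ± 0.000234

Let u = d − b = 23.2. δu = √(δd² + δb²) = √(13.7 + 4.00) = 4.21, so δu/u = 0.181.
Q is then a monomial in u, w, q:
δQ/Q = √((δu/u)² + (-1·δw/w)² + (-2·δq/q)²) = √(0.0329 + 2.9e-05 + 0.0268) = 0.244
Q = 0.000959, so δQ = 0.244 × 0.000959 = 0.000234.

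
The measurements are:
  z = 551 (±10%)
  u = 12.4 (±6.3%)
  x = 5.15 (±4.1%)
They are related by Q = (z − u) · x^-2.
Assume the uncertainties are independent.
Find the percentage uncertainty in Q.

Let w = z − u = 539. δw = √(δz² + δu²) = √(3040 + 0.610) = 55.1, so δw/w = 0.102.
Q is then a monomial in w, x:
δQ/Q = √((δw/w)² + (-2·δx/x)²) = √(0.0105 + 0.00672) = 0.131

13.1%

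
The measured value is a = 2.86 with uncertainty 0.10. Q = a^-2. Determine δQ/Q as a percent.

6.99%

Since Q is a product/quotient, work with relative uncertainties:
  (-2·δa/a)² = (-2×0.0350)² = 0.00489
δQ/Q = √(0.00489) = 0.0699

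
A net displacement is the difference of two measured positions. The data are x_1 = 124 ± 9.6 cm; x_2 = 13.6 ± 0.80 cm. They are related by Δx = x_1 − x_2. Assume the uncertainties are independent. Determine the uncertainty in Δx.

9.63 cm

For a sum/difference, combine absolute errors in quadrature:
  (δx_1)² = 92.2;  (δx_2)² = 0.640
δΔx = √(92.8) = 9.63 cm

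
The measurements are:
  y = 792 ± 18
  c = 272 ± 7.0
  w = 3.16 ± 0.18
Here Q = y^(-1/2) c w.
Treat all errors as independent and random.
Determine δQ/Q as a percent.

6.35%

Q is a product of powers, so relative uncertainties combine in quadrature:
  (−½·δy/y)² = (-0.5×0.0227)² = 0.000129;  (1·δc/c)² = (1×0.0257)² = 0.000662;  (1·δw/w)² = (1×0.0570)² = 0.00324
δQ/Q = √(0.00404) = 0.0635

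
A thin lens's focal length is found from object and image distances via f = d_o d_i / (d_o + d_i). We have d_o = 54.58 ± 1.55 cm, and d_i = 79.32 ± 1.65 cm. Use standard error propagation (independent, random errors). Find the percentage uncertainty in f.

∂f/∂d_o = (d_i/(d_o+d_i))² = 0.351;  ∂f/∂d_i = (d_o/(d_o+d_i))² = 0.166
δf = √((∂f/∂d_o · δd_o)² + (∂f/∂d_i · δd_i)²) = √(0.296 + 0.0752) = 0.609 cm
f = 32.33 cm, so δf/f = 0.609/32.33 = 0.0188.

1.88%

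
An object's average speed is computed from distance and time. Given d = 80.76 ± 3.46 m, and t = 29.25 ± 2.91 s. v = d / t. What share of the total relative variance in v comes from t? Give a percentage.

84.4%

(δv/v)² = (1·δd/d)² + (-1·δt/t)²
  d term: (1×0.0428)² = 0.00184
  t term: (-1×0.0995)² = 0.00990
Total = 0.0117. Share from t = 0.00990/0.0117 = 0.844.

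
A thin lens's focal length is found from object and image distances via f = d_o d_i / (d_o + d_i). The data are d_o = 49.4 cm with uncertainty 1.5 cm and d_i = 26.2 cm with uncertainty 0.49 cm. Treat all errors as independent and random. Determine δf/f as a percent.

∂f/∂d_o = (d_i/(d_o+d_i))² = 0.120;  ∂f/∂d_i = (d_o/(d_o+d_i))² = 0.427
δf = √((∂f/∂d_o · δd_o)² + (∂f/∂d_i · δd_i)²) = √(0.0325 + 0.0438) = 0.276 cm
f = 17.1 cm, so δf/f = 0.276/17.1 = 0.0161.

1.61%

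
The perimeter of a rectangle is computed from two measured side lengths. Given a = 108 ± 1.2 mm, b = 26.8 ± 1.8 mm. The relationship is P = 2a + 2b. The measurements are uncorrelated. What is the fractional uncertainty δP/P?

0.0160

For a sum/difference, combine absolute errors in quadrature:
  (2·δa)² = 5.76;  (2·δb)² = 13.0
δP = √(18.7) = 4.33 mm
P = 270 mm, so δP/P = 4.33/270 = 0.0160.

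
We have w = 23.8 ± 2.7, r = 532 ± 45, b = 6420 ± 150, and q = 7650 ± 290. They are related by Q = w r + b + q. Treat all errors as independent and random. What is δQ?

1820

Let p = w·r = 12700. δp/p = √((1·δw/w)² + (1·δr/r)²) = √(0.0129 + 0.00715) = 0.142, so δp = 1790.
Q = p + b + q: δQ = √(δp² + δb² + δq²) = √(3.21e+06 + 22500 + 84100) = 1820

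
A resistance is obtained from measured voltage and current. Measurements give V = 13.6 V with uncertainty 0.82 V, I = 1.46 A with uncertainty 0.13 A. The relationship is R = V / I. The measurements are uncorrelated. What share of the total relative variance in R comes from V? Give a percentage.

31.4%

(δR/R)² = (1·δV/V)² + (-1·δI/I)²
  V term: (1×0.0603)² = 0.00364
  I term: (-1×0.0890)² = 0.00793
Total = 0.0116. Share from V = 0.00364/0.0116 = 0.314.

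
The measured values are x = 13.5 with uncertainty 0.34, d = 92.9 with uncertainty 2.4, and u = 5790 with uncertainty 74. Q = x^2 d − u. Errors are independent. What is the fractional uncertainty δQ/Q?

Let p = x^2·d = 16900. δp/p = √((2·δx/x)² + (1·δd/d)²) = √(0.00254 + 0.000667) = 0.0566, so δp = 958.
Q = p − u: δQ = √(δp² + δu²) = √(9.19e+05 + 5480) = 961
Q = 11100, so δQ/Q = 961/11100 = 0.0863.

0.0863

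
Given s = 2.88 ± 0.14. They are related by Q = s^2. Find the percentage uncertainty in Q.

9.72%

Q ∝ s^2, so δQ/Q = |2| · δs/s = 2 × 0.0486 = 0.0972.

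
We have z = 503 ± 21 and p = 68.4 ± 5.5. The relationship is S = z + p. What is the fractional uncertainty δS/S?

For a sum/difference, combine absolute errors in quadrature:
  (δz)² = 441;  (δp)² = 30.2
δS = √(471) = 21.7
S = 571, so δS/S = 21.7/571 = 0.0380.

0.0380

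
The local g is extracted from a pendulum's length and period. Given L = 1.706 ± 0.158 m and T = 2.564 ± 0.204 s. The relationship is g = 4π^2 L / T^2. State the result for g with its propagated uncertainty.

Products/powers → add relative errors in quadrature, weighted by exponent:
  (1·δL/L)² = (1×0.0926)² = 0.00858;  (-2·δT/T)² = (-2×0.0796)² = 0.0253
δg/g = √(0.0339) = 0.184
g = 10.24 m/s^2, so δg = 0.184 × 10.24 = 1.89 m/s^2.

10.24 ± 1.89 m/s^2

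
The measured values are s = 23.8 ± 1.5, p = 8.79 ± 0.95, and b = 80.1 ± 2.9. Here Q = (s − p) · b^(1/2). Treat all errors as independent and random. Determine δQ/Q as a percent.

Let u = s − p = 15.0. δu = √(δs² + δp²) = √(2.25 + 0.902) = 1.78, so δu/u = 0.118.
Q is then a monomial in u, b:
δQ/Q = √((δu/u)² + (½·δb/b)²) = √(0.0140 + 0.000328) = 0.120

12.0%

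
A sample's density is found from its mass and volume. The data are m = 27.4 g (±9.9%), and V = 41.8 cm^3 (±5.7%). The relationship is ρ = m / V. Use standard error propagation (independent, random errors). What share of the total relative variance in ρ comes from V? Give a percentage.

(δρ/ρ)² = (1·δm/m)² + (-1·δV/V)²
  m term: (1×0.0990)² = 0.00980
  V term: (-1×0.0570)² = 0.00325
Total = 0.0131. Share from V = 0.00325/0.0131 = 0.249.

24.9%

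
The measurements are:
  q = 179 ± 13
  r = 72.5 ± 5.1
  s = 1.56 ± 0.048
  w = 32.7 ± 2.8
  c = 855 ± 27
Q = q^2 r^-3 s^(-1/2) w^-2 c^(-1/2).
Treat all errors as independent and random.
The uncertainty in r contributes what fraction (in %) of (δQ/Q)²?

46.7%

(δQ/Q)² = (2·δq/q)² + (-3·δr/r)² + (−½·δs/s)² + (-2·δw/w)² + (−½·δc/c)²
  q term: (2×0.0726)² = 0.0211
  r term: (-3×0.0703)² = 0.0445
  s term: (-0.5×0.0308)² = 0.000237
  w term: (-2×0.0856)² = 0.0293
  c term: (-0.5×0.0316)² = 0.000249
Total = 0.0954. Share from r = 0.0445/0.0954 = 0.467.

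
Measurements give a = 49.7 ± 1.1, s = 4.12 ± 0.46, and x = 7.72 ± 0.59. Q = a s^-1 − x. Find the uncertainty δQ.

1.49

Let p = a·s^-1 = 12.1. δp/p = √((1·δa/a)² + (-1·δs/s)²) = √(0.000490 + 0.0125) = 0.114, so δp = 1.37.
Q = p − x: δQ = √(δp² + δx²) = √(1.89 + 0.348) = 1.49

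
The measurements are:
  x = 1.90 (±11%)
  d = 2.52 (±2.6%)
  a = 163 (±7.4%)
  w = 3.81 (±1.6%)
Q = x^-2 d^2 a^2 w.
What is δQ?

Each factor contributes (exponent × relative error)² to (δQ/Q)²:
  (-2·δx/x)² = (-2×0.110)² = 0.0484;  (2·δd/d)² = (2×0.0260)² = 0.00270;  (2·δa/a)² = (2×0.0740)² = 0.0219;  (1·δw/w)² = (1×0.0160)² = 0.000256
δQ/Q = √(0.0733) = 0.271
Q = 1.78e+05, so δQ = 0.271 × 1.78e+05 = 48200.

48200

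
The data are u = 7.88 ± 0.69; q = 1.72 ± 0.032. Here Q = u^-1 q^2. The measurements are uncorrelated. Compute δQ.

0.0357

Each factor contributes (exponent × relative error)² to (δQ/Q)²:
  (-1·δu/u)² = (-1×0.0876)² = 0.00767;  (2·δq/q)² = (2×0.0186)² = 0.00138
δQ/Q = √(0.00905) = 0.0951
Q = 0.375, so δQ = 0.0951 × 0.375 = 0.0357.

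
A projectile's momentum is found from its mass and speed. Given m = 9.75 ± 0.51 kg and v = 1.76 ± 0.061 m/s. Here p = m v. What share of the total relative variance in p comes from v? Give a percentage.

(δp/p)² = (1·δm/m)² + (1·δv/v)²
  m term: (1×0.0523)² = 0.00274
  v term: (1×0.0347)² = 0.00120
Total = 0.00394. Share from v = 0.00120/0.00394 = 0.305.

30.5%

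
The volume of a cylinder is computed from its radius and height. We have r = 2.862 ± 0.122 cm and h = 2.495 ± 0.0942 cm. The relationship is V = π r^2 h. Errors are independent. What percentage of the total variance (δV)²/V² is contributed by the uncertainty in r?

(δV/V)² = (2·δr/r)² + (1·δh/h)²
  r term: (2×0.0426)² = 0.00727
  h term: (1×0.0378)² = 0.00143
Total = 0.00869. Share from r = 0.00727/0.00869 = 0.836.

83.6%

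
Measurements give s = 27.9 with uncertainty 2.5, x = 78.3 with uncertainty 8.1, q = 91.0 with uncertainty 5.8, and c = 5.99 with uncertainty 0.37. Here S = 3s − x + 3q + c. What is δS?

20.6

Absolute uncertainties add in quadrature for a linear combination:
  (3·δs)² = 56.2;  (δx)² = 65.6;  (3·δq)² = 303;  (δc)² = 0.137
δS = √(425) = 20.6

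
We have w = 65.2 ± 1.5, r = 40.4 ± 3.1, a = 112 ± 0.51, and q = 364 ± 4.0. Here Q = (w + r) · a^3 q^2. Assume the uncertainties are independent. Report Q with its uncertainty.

(1.97 ± 0.0818) × 10^13

Let u = w + r = 106. δu = √(δw² + δr²) = √(2.25 + 9.61) = 3.44, so δu/u = 0.0326.
Q is then a monomial in u, a, q:
δQ/Q = √((δu/u)² + (3·δa/a)² + (2·δq/q)²) = √(0.00106 + 0.000187 + 0.000483) = 0.0416
Q = 1.97e+13, so δQ = 0.0416 × 1.97e+13 = 8.18e+11.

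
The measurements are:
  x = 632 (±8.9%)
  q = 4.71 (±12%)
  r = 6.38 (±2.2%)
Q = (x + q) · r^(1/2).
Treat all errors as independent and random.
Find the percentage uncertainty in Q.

Let u = x + q = 637. δu = √(δx² + δq²) = √(3160 + 0.319) = 56.3, so δu/u = 0.0883.
Q is then a monomial in u, r:
δQ/Q = √((δu/u)² + (½·δr/r)²) = √(0.00781 + 0.000121) = 0.0890

8.90%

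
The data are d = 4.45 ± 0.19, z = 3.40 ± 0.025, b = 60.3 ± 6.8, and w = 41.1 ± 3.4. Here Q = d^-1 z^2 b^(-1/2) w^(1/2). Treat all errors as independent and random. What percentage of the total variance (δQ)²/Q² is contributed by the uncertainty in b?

(δQ/Q)² = (-1·δd/d)² + (2·δz/z)² + (−½·δb/b)² + (½·δw/w)²
  d term: (-1×0.0427)² = 0.00182
  z term: (2×0.00735)² = 0.000216
  b term: (-0.5×0.113)² = 0.00318
  w term: (0.5×0.0827)² = 0.00171
Total = 0.00693. Share from b = 0.00318/0.00693 = 0.459.

45.9%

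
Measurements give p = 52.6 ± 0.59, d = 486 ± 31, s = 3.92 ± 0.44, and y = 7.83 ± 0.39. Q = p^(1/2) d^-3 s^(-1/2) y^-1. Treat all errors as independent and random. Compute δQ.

8.38e-10

Q is a product of powers, so relative uncertainties combine in quadrature:
  (½·δp/p)² = (0.5×0.0112)² = 3.15e-05;  (-3·δd/d)² = (-3×0.0638)² = 0.0366;  (−½·δs/s)² = (-0.5×0.112)² = 0.00315;  (-1·δy/y)² = (-1×0.0498)² = 0.00248
δQ/Q = √(0.0423) = 0.206
Q = 4.08e-09, so δQ = 0.206 × 4.08e-09 = 8.38e-10.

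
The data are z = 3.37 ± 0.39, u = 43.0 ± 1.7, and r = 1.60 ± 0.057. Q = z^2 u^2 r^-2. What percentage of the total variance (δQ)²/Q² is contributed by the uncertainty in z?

82.5%

(δQ/Q)² = (2·δz/z)² + (2·δu/u)² + (-2·δr/r)²
  z term: (2×0.116)² = 0.0536
  u term: (2×0.0395)² = 0.00625
  r term: (-2×0.0356)² = 0.00508
Total = 0.0649. Share from z = 0.0536/0.0649 = 0.825.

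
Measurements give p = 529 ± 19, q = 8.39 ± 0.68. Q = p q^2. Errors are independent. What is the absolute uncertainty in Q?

Products/powers → add relative errors in quadrature, weighted by exponent:
  (1·δp/p)² = (1×0.0359)² = 0.00129;  (2·δq/q)² = (2×0.0810)² = 0.0263
δQ/Q = √(0.0276) = 0.166
Q = 37200, so δQ = 0.166 × 37200 = 6180.

6180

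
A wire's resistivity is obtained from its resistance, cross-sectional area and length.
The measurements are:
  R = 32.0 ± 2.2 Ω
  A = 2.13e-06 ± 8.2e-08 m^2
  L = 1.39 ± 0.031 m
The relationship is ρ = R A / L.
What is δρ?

Each factor contributes (exponent × relative error)² to (δρ/ρ)²:
  (1·δR/R)² = (1×0.0688)² = 0.00473;  (1·δA/A)² = (1×0.0385)² = 0.00148;  (-1·δL/L)² = (-1×0.0223)² = 0.000497
δρ/ρ = √(0.00671) = 0.0819
ρ = 4.9e-05 Ω·m, so δρ = 0.0819 × 4.9e-05 = 4.02e-06 Ω·m.

4.02e-06 Ω·m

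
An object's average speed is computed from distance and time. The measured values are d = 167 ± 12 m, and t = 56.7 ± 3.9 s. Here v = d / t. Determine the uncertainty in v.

Since v is a product/quotient, work with relative uncertainties:
  (1·δd/d)² = (1×0.0719)² = 0.00516;  (-1·δt/t)² = (-1×0.0688)² = 0.00473
δv/v = √(0.00989) = 0.0995
v = 2.95 m/s, so δv = 0.0995 × 2.95 = 0.293 m/s.

0.293 m/s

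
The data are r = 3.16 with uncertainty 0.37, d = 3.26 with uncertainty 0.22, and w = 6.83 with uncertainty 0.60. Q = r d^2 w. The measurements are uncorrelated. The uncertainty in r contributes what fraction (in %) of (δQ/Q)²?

(δQ/Q)² = (1·δr/r)² + (2·δd/d)² + (1·δw/w)²
  r term: (1×0.117)² = 0.0137
  d term: (2×0.0675)² = 0.0182
  w term: (1×0.0878)² = 0.00772
Total = 0.0396. Share from r = 0.0137/0.0396 = 0.346.

34.6%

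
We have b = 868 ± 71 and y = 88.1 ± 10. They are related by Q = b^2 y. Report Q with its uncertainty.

(6.64 ± 1.32) × 10^7

Each factor contributes (exponent × relative error)² to (δQ/Q)²:
  (2·δb/b)² = (2×0.0818)² = 0.0268;  (1·δy/y)² = (1×0.114)² = 0.0129
δQ/Q = √(0.0396) = 0.199
Q = 6.64e+07, so δQ = 0.199 × 6.64e+07 = 1.32e+07.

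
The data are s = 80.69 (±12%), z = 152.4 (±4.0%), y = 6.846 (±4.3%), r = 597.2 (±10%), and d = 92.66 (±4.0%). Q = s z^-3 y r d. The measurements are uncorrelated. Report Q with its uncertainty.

Products/powers → add relative errors in quadrature, weighted by exponent:
  (1·δs/s)² = (1×0.120)² = 0.0144;  (-3·δz/z)² = (-3×0.0400)² = 0.0144;  (1·δy/y)² = (1×0.0430)² = 0.00185;  (1·δr/r)² = (1×0.100)² = 0.0100;  (1·δd/d)² = (1×0.0400)² = 0.00160
δQ/Q = √(0.0422) = 0.206
Q = 8.636, so δQ = 0.206 × 8.636 = 1.78.

8.636 ± 1.78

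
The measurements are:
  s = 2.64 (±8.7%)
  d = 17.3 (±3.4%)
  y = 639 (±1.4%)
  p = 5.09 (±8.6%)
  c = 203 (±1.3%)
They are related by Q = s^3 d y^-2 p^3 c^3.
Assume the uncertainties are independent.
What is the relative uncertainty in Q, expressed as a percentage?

For a monomial Q ∝ s^3, d, y^-2, p^3, c^3, fractional errors add in quadrature:
  (3·δs/s)² = (3×0.0870)² = 0.0681;  (1·δd/d)² = (1×0.0340)² = 0.00116;  (-2·δy/y)² = (-2×0.0140)² = 0.000784;  (3·δp/p)² = (3×0.0860)² = 0.0666;  (3·δc/c)² = (3×0.0130)² = 0.00152
δQ/Q = √(0.138) = 0.372

37.2%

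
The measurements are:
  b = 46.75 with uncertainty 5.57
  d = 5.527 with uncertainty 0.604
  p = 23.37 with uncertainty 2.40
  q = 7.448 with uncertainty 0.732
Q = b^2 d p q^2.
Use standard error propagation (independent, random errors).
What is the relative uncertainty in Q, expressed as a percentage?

34.3%

Each factor contributes (exponent × relative error)² to (δQ/Q)²:
  (2·δb/b)² = (2×0.119)² = 0.0568;  (1·δd/d)² = (1×0.109)² = 0.0119;  (1·δp/p)² = (1×0.103)² = 0.0105;  (2·δq/q)² = (2×0.0983)² = 0.0386
δQ/Q = √(0.118) = 0.343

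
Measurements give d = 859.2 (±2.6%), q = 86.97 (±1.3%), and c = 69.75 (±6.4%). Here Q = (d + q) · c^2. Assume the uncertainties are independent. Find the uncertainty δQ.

5.99e+05

Let u = d + q = 946.2. δu = √(δd² + δq²) = √(499 + 1.28) = 22.4, so δu/u = 0.0236.
Q is then a monomial in u, c:
δQ/Q = √((δu/u)² + (2·δc/c)²) = √(0.000559 + 0.0164) = 0.130
Q = 4.603e+06, so δQ = 0.130 × 4.603e+06 = 5.99e+05.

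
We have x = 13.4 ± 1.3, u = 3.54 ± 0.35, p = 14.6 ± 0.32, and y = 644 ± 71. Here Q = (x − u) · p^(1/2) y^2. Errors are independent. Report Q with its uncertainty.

(1.56 ± 0.406) × 10^7

Let w = x − u = 9.86. δw = √(δx² + δu²) = √(1.69 + 0.122) = 1.35, so δw/w = 0.137.
Q is then a monomial in w, p, y:
δQ/Q = √((δw/w)² + (½·δp/p)² + (2·δy/y)²) = √(0.0186 + 0.000120 + 0.0486) = 0.260
Q = 1.56e+07, so δQ = 0.260 × 1.56e+07 = 4.06e+06.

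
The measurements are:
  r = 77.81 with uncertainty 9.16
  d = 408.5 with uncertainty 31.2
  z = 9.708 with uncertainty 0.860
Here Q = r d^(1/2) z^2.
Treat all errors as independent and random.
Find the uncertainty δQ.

32000

Products/powers → add relative errors in quadrature, weighted by exponent:
  (1·δr/r)² = (1×0.118)² = 0.0139;  (½·δd/d)² = (0.5×0.0764)² = 0.00146;  (2·δz/z)² = (2×0.0886)² = 0.0314
δQ/Q = √(0.0467) = 0.216
Q = 148200, so δQ = 0.216 × 148200 = 32000.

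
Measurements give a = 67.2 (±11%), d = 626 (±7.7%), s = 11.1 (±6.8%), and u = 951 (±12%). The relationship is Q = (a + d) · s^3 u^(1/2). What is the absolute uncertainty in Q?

6.55e+06

Let w = a + d = 693. δw = √(δa² + δd²) = √(54.6 + 2320) = 48.8, so δw/w = 0.0703.
Q is then a monomial in w, s, u:
δQ/Q = √((δw/w)² + (3·δs/s)² + (½·δu/u)²) = √(0.00495 + 0.0416 + 0.00360) = 0.224
Q = 2.92e+07, so δQ = 0.224 × 2.92e+07 = 6.55e+06.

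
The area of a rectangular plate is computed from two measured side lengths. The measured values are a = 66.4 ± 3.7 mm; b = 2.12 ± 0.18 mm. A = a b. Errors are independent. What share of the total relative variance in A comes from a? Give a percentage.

(δA/A)² = (1·δa/a)² + (1·δb/b)²
  a term: (1×0.0557)² = 0.00311
  b term: (1×0.0849)² = 0.00721
Total = 0.0103. Share from a = 0.00311/0.0103 = 0.301.

30.1%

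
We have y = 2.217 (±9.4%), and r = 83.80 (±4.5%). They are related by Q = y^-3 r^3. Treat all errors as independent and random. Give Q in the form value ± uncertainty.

54010 ± 16900

For a monomial Q ∝ y^-3, r^3, fractional errors add in quadrature:
  (-3·δy/y)² = (-3×0.0940)² = 0.0795;  (3·δr/r)² = (3×0.0450)² = 0.0182
δQ/Q = √(0.0977) = 0.313
Q = 54010, so δQ = 0.313 × 54010 = 16900.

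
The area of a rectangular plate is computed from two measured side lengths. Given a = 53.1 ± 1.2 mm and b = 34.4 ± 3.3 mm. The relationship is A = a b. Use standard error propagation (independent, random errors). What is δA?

180 mm^2

A is a product of powers, so relative uncertainties combine in quadrature:
  (1·δa/a)² = (1×0.0226)² = 0.000511;  (1·δb/b)² = (1×0.0959)² = 0.00920
δA/A = √(0.00971) = 0.0986
A = 1830 mm^2, so δA = 0.0986 × 1830 = 180 mm^2.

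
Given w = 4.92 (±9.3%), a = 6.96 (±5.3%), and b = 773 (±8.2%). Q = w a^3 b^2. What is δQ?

Relative error in a monomial: (δQ/Q)² = Σ (nᵢ · δxᵢ/xᵢ)².
  (1·δw/w)² = (1×0.0930)² = 0.00865;  (3·δa/a)² = (3×0.0530)² = 0.0253;  (2·δb/b)² = (2×0.0820)² = 0.0269
δQ/Q = √(0.0608) = 0.247
Q = 9.91e+08, so δQ = 0.247 × 9.91e+08 = 2.44e+08.

2.44e+08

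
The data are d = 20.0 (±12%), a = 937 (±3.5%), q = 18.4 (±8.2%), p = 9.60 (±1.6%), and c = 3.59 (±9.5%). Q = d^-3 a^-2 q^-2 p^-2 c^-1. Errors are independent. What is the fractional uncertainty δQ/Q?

0.414

For a monomial Q ∝ d^-3, a^-2, q^-2, p^-2, c^-1, fractional errors add in quadrature:
  (-3·δd/d)² = (-3×0.120)² = 0.130;  (-2·δa/a)² = (-2×0.0350)² = 0.00490;  (-2·δq/q)² = (-2×0.0820)² = 0.0269;  (-2·δp/p)² = (-2×0.0160)² = 0.00102;  (-1·δc/c)² = (-1×0.0950)² = 0.00902
δQ/Q = √(0.171) = 0.414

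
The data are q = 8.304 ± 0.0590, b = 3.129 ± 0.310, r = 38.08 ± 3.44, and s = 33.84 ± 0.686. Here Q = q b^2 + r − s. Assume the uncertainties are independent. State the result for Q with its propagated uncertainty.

Let p = q·b^2 = 81.30. δp/p = √((1·δq/q)² + (2·δb/b)²) = √(5.05e-05 + 0.0393) = 0.198, so δp = 16.1.
Q = p + r − s: δQ = √(δp² + δr² + δs²) = √(260 + 11.8 + 0.471) = 16.5
Q = 85.54.

85.54 ± 16.5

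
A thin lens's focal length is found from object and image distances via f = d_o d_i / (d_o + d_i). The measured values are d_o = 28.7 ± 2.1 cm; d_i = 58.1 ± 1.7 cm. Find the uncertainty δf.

0.959 cm

∂f/∂d_o = (d_i/(d_o+d_i))² = 0.448;  ∂f/∂d_i = (d_o/(d_o+d_i))² = 0.109
δf = √((∂f/∂d_o · δd_o)² + (∂f/∂d_i · δd_i)²) = √(0.885 + 0.0345) = 0.959 cm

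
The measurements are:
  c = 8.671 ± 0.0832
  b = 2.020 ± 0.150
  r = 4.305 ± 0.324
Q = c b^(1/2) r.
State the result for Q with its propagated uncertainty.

Each factor contributes (exponent × relative error)² to (δQ/Q)²:
  (1·δc/c)² = (1×0.00960)² = 9.21e-05;  (½·δb/b)² = (0.5×0.0743)² = 0.00138;  (1·δr/r)² = (1×0.0753)² = 0.00566
δQ/Q = √(0.00713) = 0.0845
Q = 53.05, so δQ = 0.0845 × 53.05 = 4.48.

53.05 ± 4.48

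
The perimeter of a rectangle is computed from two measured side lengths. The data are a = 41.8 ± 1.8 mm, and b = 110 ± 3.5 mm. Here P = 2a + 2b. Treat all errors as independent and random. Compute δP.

For a sum/difference, combine absolute errors in quadrature:
  (2·δa)² = 13.0;  (2·δb)² = 49.0
δP = √(62.0) = 7.87 mm

7.87 mm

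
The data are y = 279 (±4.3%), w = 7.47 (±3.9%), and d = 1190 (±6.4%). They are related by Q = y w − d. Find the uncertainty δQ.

143

Let p = y·w = 2080. δp/p = √((1·δy/y)² + (1·δw/w)²) = √(0.00185 + 0.00152) = 0.0581, so δp = 121.
Q = p − d: δQ = √(δp² + δd²) = √(14600 + 5800) = 143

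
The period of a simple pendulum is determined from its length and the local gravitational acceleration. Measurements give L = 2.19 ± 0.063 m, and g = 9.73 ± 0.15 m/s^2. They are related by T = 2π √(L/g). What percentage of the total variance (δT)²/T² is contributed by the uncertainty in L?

77.7%

(δT/T)² = (½·δL/L)² + (−½·δg/g)²
  L term: (0.5×0.0288)² = 0.000207
  g term: (-0.5×0.0154)² = 5.94e-05
Total = 0.000266. Share from L = 0.000207/0.000266 = 0.777.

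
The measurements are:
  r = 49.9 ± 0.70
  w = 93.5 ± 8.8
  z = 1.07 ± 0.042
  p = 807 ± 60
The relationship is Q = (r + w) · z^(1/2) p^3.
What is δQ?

Let u = r + w = 143. δu = √(δr² + δw²) = √(0.490 + 77.4) = 8.83, so δu/u = 0.0616.
Q is then a monomial in u, z, p:
δQ/Q = √((δu/u)² + (½·δz/z)² + (3·δp/p)²) = √(0.00379 + 0.000385 + 0.0498) = 0.232
Q = 7.8e+10, so δQ = 0.232 × 7.8e+10 = 1.81e+10.

1.81e+10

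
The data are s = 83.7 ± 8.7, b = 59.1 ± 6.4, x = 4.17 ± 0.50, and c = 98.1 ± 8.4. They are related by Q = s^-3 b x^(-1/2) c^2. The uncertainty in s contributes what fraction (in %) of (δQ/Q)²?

68.5%

(δQ/Q)² = (-3·δs/s)² + (1·δb/b)² + (−½·δx/x)² + (2·δc/c)²
  s term: (-3×0.104)² = 0.0972
  b term: (1×0.108)² = 0.0117
  x term: (-0.5×0.120)² = 0.00359
  c term: (2×0.0856)² = 0.0293
Total = 0.142. Share from s = 0.0972/0.142 = 0.685.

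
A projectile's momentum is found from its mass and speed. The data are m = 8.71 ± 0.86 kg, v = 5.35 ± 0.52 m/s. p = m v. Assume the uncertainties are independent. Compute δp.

Products/powers → add relative errors in quadrature, weighted by exponent:
  (1·δm/m)² = (1×0.0987)² = 0.00975;  (1·δv/v)² = (1×0.0972)² = 0.00945
δp/p = √(0.0192) = 0.139
p = 46.6 kg·m/s, so δp = 0.139 × 46.6 = 6.46 kg·m/s.

6.46 kg·m/s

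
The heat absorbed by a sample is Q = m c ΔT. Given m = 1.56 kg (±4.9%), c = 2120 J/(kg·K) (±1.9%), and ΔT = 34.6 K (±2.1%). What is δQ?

Since Q is a product/quotient, work with relative uncertainties:
  (1·δm/m)² = (1×0.0490)² = 0.00240;  (1·δc/c)² = (1×0.0190)² = 0.000361;  (1·δΔT/ΔT)² = (1×0.0210)² = 0.000441
δQ/Q = √(0.00320) = 0.0566
Q = 1.14e+05 J, so δQ = 0.0566 × 1.14e+05 = 6480 J.

6480 J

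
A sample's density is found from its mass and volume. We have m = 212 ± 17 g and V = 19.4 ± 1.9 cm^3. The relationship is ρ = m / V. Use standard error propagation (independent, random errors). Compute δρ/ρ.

0.127

Relative error in a monomial: (δρ/ρ)² = Σ (nᵢ · δxᵢ/xᵢ)².
  (1·δm/m)² = (1×0.0802)² = 0.00643;  (-1·δV/V)² = (-1×0.0979)² = 0.00959
δρ/ρ = √(0.0160) = 0.127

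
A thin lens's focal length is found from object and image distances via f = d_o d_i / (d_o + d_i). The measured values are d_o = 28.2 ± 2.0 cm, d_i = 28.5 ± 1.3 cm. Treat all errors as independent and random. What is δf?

0.599 cm

∂f/∂d_o = (d_i/(d_o+d_i))² = 0.253;  ∂f/∂d_i = (d_o/(d_o+d_i))² = 0.247
δf = √((∂f/∂d_o · δd_o)² + (∂f/∂d_i · δd_i)²) = √(0.255 + 0.103) = 0.599 cm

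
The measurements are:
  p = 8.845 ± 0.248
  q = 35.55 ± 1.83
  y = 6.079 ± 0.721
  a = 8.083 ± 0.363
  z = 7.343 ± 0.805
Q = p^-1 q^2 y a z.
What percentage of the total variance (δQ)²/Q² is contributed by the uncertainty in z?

(δQ/Q)² = (-1·δp/p)² + (2·δq/q)² + (1·δy/y)² + (1·δa/a)² + (1·δz/z)²
  p term: (-1×0.0280)² = 0.000786
  q term: (2×0.0515)² = 0.0106
  y term: (1×0.119)² = 0.0141
  a term: (1×0.0449)² = 0.00202
  z term: (1×0.110)² = 0.0120
Total = 0.0395. Share from z = 0.0120/0.0395 = 0.304.

30.4%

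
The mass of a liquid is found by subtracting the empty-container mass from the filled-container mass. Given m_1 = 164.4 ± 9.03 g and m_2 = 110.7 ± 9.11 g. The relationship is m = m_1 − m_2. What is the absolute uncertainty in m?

For a sum/difference, combine absolute errors in quadrature:
  (δm_1)² = 81.5;  (δm_2)² = 83.0
δm = √(165) = 12.8 g

12.8 g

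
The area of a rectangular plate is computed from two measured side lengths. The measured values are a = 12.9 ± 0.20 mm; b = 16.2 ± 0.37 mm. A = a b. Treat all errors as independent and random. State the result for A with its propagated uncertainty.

Each factor contributes (exponent × relative error)² to (δA/A)²:
  (1·δa/a)² = (1×0.0155)² = 0.000240;  (1·δb/b)² = (1×0.0228)² = 0.000522
δA/A = √(0.000762) = 0.0276
A = 209 mm^2, so δA = 0.0276 × 209 = 5.77 mm^2.

209 ± 5.77 mm^2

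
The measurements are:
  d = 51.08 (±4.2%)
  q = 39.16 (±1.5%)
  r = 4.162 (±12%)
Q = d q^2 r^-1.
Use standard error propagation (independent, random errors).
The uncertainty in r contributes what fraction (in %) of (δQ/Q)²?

84.4%

(δQ/Q)² = (1·δd/d)² + (2·δq/q)² + (-1·δr/r)²
  d term: (1×0.0420)² = 0.00176
  q term: (2×0.0150)² = 0.000900
  r term: (-1×0.120)² = 0.0144
Total = 0.0171. Share from r = 0.0144/0.0171 = 0.844.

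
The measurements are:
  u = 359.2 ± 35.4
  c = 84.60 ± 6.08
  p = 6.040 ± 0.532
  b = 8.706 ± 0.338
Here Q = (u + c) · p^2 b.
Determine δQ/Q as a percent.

Let w = u + c = 443.8. δw = √(δu² + δc²) = √(1250 + 37.0) = 35.9, so δw/w = 0.0809.
Q is then a monomial in w, p, b:
δQ/Q = √((δw/w)² + (2·δp/p)² + (1·δb/b)²) = √(0.00655 + 0.0310 + 0.00151) = 0.198

19.8%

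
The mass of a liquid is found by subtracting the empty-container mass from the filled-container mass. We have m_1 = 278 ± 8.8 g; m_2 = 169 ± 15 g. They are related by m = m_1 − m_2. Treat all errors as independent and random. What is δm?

Absolute uncertainties add in quadrature for a linear combination:
  (δm_1)² = 77.4;  (δm_2)² = 225
δm = √(302) = 17.4 g

17.4 g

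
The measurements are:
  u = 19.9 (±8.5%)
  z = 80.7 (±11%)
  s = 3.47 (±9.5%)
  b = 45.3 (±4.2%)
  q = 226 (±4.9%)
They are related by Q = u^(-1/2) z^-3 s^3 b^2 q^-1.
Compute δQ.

Each factor contributes (exponent × relative error)² to (δQ/Q)²:
  (−½·δu/u)² = (-0.5×0.0850)² = 0.00181;  (-3·δz/z)² = (-3×0.110)² = 0.109;  (3·δs/s)² = (3×0.0950)² = 0.0812;  (2·δb/b)² = (2×0.0420)² = 0.00706;  (-1·δq/q)² = (-1×0.0490)² = 0.00240
δQ/Q = √(0.201) = 0.449
Q = 0.000162, so δQ = 0.449 × 0.000162 = 7.26e-05.

7.26e-05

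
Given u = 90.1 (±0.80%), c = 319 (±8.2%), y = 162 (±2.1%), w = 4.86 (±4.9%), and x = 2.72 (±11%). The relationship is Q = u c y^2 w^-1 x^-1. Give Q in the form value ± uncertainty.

(5.71 ± 0.866) × 10^7

Relative error in a monomial: (δQ/Q)² = Σ (nᵢ · δxᵢ/xᵢ)².
  (1·δu/u)² = (1×0.00800)² = 6.4e-05;  (1·δc/c)² = (1×0.0820)² = 0.00672;  (2·δy/y)² = (2×0.0210)² = 0.00176;  (-1·δw/w)² = (-1×0.0490)² = 0.00240;  (-1·δx/x)² = (-1×0.110)² = 0.0121
δQ/Q = √(0.0231) = 0.152
Q = 5.71e+07, so δQ = 0.152 × 5.71e+07 = 8.66e+06.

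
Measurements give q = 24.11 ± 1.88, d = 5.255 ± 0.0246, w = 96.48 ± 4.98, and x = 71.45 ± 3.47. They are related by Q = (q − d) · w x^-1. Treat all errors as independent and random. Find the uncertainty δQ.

3.11

Let u = q − d = 18.86. δu = √(δq² + δd²) = √(3.53 + 0.000605) = 1.88, so δu/u = 0.0997.
Q is then a monomial in u, w, x:
δQ/Q = √((δu/u)² + (1·δw/w)² + (-1·δx/x)²) = √(0.00994 + 0.00266 + 0.00236) = 0.122
Q = 25.46, so δQ = 0.122 × 25.46 = 3.11.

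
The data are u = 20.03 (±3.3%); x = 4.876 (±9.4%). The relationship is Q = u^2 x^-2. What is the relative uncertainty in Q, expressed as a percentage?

Each factor contributes (exponent × relative error)² to (δQ/Q)²:
  (2·δu/u)² = (2×0.0330)² = 0.00436;  (-2·δx/x)² = (-2×0.0940)² = 0.0353
δQ/Q = √(0.0397) = 0.199

19.9%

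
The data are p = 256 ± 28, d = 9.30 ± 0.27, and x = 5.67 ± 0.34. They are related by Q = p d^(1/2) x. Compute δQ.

556

For a monomial Q ∝ p, d^(1/2), x, fractional errors add in quadrature:
  (1·δp/p)² = (1×0.109)² = 0.0120;  (½·δd/d)² = (0.5×0.0290)² = 0.000211;  (1·δx/x)² = (1×0.0600)² = 0.00360
δQ/Q = √(0.0158) = 0.126
Q = 4430, so δQ = 0.126 × 4430 = 556.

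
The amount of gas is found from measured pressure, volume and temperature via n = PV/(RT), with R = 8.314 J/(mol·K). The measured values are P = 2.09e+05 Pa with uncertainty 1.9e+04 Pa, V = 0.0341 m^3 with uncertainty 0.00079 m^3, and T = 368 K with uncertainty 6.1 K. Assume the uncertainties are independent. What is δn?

Each factor contributes (exponent × relative error)² to (δn/n)²:
  (1·δP/P)² = (1×0.0909)² = 0.00826;  (1·δV/V)² = (1×0.0232)² = 0.000537;  (-1·δT/T)² = (-1×0.0166)² = 0.000275
δn/n = √(0.00908) = 0.0953
n = 2.33 mol, so δn = 0.0953 × 2.33 = 0.222 mol.

0.222 mol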